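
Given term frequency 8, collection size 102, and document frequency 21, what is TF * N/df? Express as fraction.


TF * (N/df)
= 8 * (102/21)
= 8 * 34/7
= 272/7

272/7


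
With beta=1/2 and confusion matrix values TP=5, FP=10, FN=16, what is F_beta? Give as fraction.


P = TP/(TP+FP) = 5/15 = 1/3
R = TP/(TP+FN) = 5/21 = 5/21
beta^2 = 1/2^2 = 1/4
(1 + beta^2) = 5/4
Numerator = (1+beta^2)*P*R = 25/252
Denominator = beta^2*P + R = 1/12 + 5/21 = 9/28
F_beta = 25/81

25/81


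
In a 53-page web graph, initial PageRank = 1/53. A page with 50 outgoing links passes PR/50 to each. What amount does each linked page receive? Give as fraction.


Initial PR = 1/53 = 1/53
Outlinks = 50
Contribution per link = PR / outlinks
= 1/53 / 50
= 1/2650

1/2650


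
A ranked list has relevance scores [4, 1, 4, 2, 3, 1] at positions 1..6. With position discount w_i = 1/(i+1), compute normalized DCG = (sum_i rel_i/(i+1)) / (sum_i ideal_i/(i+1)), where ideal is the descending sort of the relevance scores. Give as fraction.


Position discount weights w_i = 1/(i+1) for i=1..6:
Weights = [1/2, 1/3, 1/4, 1/5, 1/6, 1/7]
Actual relevance: [4, 1, 4, 2, 3, 1]
DCG = 4/2 + 1/3 + 4/4 + 2/5 + 3/6 + 1/7 = 919/210
Ideal relevance (sorted desc): [4, 4, 3, 2, 1, 1]
Ideal DCG = 4/2 + 4/3 + 3/4 + 2/5 + 1/6 + 1/7 = 671/140
nDCG = DCG / ideal_DCG = 919/210 / 671/140 = 1838/2013

1838/2013


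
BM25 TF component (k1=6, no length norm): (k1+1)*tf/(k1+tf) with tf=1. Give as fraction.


BM25 TF component = (k1+1)*tf / (k1+tf)
k1 = 6, tf = 1
Numerator = (6+1)*1 = 7
Denominator = 6 + 1 = 7
= 7/7 = 1

1


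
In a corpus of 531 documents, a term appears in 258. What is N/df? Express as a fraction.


IDF ratio = N / df
= 531 / 258
= 177/86

177/86


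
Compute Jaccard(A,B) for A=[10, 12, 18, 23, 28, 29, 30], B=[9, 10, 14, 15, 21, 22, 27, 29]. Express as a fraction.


A intersect B = [10, 29]
|A intersect B| = 2
A union B = [9, 10, 12, 14, 15, 18, 21, 22, 23, 27, 28, 29, 30]
|A union B| = 13
Jaccard = 2/13 = 2/13

2/13


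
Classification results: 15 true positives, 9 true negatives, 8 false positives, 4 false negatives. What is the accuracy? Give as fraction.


Accuracy = (TP + TN) / (TP + TN + FP + FN)
TP + TN = 15 + 9 = 24
Total = 15 + 9 + 8 + 4 = 36
Accuracy = 24 / 36 = 2/3

2/3


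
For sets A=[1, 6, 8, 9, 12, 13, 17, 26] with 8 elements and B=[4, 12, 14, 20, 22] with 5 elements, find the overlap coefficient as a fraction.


A intersect B = [12]
|A intersect B| = 1
min(|A|, |B|) = min(8, 5) = 5
Overlap = 1 / 5 = 1/5

1/5


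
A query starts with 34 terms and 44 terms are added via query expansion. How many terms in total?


Original terms: 34
Expansion terms: 44
Total = 34 + 44 = 78

78


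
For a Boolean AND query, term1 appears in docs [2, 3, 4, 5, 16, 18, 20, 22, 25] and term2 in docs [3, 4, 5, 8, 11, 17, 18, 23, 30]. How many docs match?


Boolean AND: find intersection of posting lists
term1 docs: [2, 3, 4, 5, 16, 18, 20, 22, 25]
term2 docs: [3, 4, 5, 8, 11, 17, 18, 23, 30]
Intersection: [3, 4, 5, 18]
|intersection| = 4

4


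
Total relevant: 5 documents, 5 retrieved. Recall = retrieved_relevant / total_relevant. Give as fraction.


Recall = retrieved_relevant / total_relevant
= 5 / 5
= 5 / (5 + 0)
= 1

1


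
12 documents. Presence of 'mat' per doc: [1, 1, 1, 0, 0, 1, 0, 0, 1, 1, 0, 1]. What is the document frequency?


Checking each document for 'mat':
Doc 1: present
Doc 2: present
Doc 3: present
Doc 4: absent
Doc 5: absent
Doc 6: present
Doc 7: absent
Doc 8: absent
Doc 9: present
Doc 10: present
Doc 11: absent
Doc 12: present
df = sum of presences = 1 + 1 + 1 + 0 + 0 + 1 + 0 + 0 + 1 + 1 + 0 + 1 = 7

7


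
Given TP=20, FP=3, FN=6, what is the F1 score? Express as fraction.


F1 = 2 * P * R / (P + R)
P = TP/(TP+FP) = 20/23 = 20/23
R = TP/(TP+FN) = 20/26 = 10/13
2 * P * R = 2 * 20/23 * 10/13 = 400/299
P + R = 20/23 + 10/13 = 490/299
F1 = 400/299 / 490/299 = 40/49

40/49


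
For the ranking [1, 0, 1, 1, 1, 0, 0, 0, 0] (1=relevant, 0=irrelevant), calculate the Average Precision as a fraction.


Computing P@k for each relevant position:
Position 1: relevant, P@1 = 1/1 = 1
Position 2: not relevant
Position 3: relevant, P@3 = 2/3 = 2/3
Position 4: relevant, P@4 = 3/4 = 3/4
Position 5: relevant, P@5 = 4/5 = 4/5
Position 6: not relevant
Position 7: not relevant
Position 8: not relevant
Position 9: not relevant
Sum of P@k = 1 + 2/3 + 3/4 + 4/5 = 193/60
AP = 193/60 / 4 = 193/240

193/240


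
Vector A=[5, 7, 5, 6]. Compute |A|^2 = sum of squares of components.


|A|^2 = sum of squared components
A[0]^2 = 5^2 = 25
A[1]^2 = 7^2 = 49
A[2]^2 = 5^2 = 25
A[3]^2 = 6^2 = 36
Sum = 25 + 49 + 25 + 36 = 135

135


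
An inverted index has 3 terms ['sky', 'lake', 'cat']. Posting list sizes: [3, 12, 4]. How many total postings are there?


Summing posting list sizes:
'sky': 3 postings
'lake': 12 postings
'cat': 4 postings
Total = 3 + 12 + 4 = 19

19


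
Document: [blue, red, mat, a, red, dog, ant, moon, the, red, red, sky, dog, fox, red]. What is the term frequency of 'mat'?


Document has 15 words
Scanning for 'mat':
Found at positions: [2]
Count = 1

1


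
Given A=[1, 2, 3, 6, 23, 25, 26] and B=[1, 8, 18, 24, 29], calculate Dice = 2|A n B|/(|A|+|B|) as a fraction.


A intersect B = [1]
|A intersect B| = 1
|A| = 7, |B| = 5
Dice = 2*1 / (7+5)
= 2 / 12 = 1/6

1/6


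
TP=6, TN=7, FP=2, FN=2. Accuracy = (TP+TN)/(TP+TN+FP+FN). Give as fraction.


Accuracy = (TP + TN) / (TP + TN + FP + FN)
TP + TN = 6 + 7 = 13
Total = 6 + 7 + 2 + 2 = 17
Accuracy = 13 / 17 = 13/17

13/17


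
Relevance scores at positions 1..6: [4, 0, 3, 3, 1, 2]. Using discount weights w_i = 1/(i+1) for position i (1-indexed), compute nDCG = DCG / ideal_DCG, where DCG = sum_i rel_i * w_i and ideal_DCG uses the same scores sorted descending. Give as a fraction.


Position discount weights w_i = 1/(i+1) for i=1..6:
Weights = [1/2, 1/3, 1/4, 1/5, 1/6, 1/7]
Actual relevance: [4, 0, 3, 3, 1, 2]
DCG = 4/2 + 0/3 + 3/4 + 3/5 + 1/6 + 2/7 = 1597/420
Ideal relevance (sorted desc): [4, 3, 3, 2, 1, 0]
Ideal DCG = 4/2 + 3/3 + 3/4 + 2/5 + 1/6 + 0/7 = 259/60
nDCG = DCG / ideal_DCG = 1597/420 / 259/60 = 1597/1813

1597/1813


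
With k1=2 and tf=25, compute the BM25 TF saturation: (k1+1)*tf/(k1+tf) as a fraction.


BM25 TF component = (k1+1)*tf / (k1+tf)
k1 = 2, tf = 25
Numerator = (2+1)*25 = 75
Denominator = 2 + 25 = 27
= 75/27 = 25/9

25/9


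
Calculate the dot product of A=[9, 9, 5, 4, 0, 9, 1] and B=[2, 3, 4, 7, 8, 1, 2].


Dot product = sum of element-wise products
A[0]*B[0] = 9*2 = 18
A[1]*B[1] = 9*3 = 27
A[2]*B[2] = 5*4 = 20
A[3]*B[3] = 4*7 = 28
A[4]*B[4] = 0*8 = 0
A[5]*B[5] = 9*1 = 9
A[6]*B[6] = 1*2 = 2
Sum = 18 + 27 + 20 + 28 + 0 + 9 + 2 = 104

104


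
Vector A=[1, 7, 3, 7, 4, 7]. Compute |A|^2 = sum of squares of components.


|A|^2 = sum of squared components
A[0]^2 = 1^2 = 1
A[1]^2 = 7^2 = 49
A[2]^2 = 3^2 = 9
A[3]^2 = 7^2 = 49
A[4]^2 = 4^2 = 16
A[5]^2 = 7^2 = 49
Sum = 1 + 49 + 9 + 49 + 16 + 49 = 173

173


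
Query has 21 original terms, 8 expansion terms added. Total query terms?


Original terms: 21
Expansion terms: 8
Total = 21 + 8 = 29

29


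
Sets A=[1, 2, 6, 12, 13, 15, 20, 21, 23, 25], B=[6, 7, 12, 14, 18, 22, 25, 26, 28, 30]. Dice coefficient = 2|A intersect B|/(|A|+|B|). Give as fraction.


A intersect B = [6, 12, 25]
|A intersect B| = 3
|A| = 10, |B| = 10
Dice = 2*3 / (10+10)
= 6 / 20 = 3/10

3/10


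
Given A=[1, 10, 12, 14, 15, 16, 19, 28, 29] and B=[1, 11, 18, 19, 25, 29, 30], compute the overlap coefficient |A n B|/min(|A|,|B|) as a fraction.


A intersect B = [1, 19, 29]
|A intersect B| = 3
min(|A|, |B|) = min(9, 7) = 7
Overlap = 3 / 7 = 3/7

3/7


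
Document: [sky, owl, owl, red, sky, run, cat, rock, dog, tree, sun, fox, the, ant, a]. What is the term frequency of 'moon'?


Document has 15 words
Scanning for 'moon':
Term not found in document
Count = 0

0


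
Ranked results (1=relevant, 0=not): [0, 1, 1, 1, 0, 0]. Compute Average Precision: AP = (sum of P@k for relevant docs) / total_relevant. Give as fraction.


Computing P@k for each relevant position:
Position 1: not relevant
Position 2: relevant, P@2 = 1/2 = 1/2
Position 3: relevant, P@3 = 2/3 = 2/3
Position 4: relevant, P@4 = 3/4 = 3/4
Position 5: not relevant
Position 6: not relevant
Sum of P@k = 1/2 + 2/3 + 3/4 = 23/12
AP = 23/12 / 3 = 23/36

23/36


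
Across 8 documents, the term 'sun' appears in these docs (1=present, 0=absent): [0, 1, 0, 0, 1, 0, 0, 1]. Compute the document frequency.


Checking each document for 'sun':
Doc 1: absent
Doc 2: present
Doc 3: absent
Doc 4: absent
Doc 5: present
Doc 6: absent
Doc 7: absent
Doc 8: present
df = sum of presences = 0 + 1 + 0 + 0 + 1 + 0 + 0 + 1 = 3

3


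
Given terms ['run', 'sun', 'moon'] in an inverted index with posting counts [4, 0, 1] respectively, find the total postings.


Summing posting list sizes:
'run': 4 postings
'sun': 0 postings
'moon': 1 postings
Total = 4 + 0 + 1 = 5

5


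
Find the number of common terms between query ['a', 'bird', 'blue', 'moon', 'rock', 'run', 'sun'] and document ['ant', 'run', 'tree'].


Query terms: ['a', 'bird', 'blue', 'moon', 'rock', 'run', 'sun']
Document terms: ['ant', 'run', 'tree']
Common terms: ['run']
Overlap count = 1

1


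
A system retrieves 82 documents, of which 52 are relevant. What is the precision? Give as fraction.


Precision = relevant_retrieved / total_retrieved
= 52 / 82
= 52 / (52 + 30)
= 26/41

26/41


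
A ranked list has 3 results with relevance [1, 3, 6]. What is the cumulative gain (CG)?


Cumulative Gain = sum of relevance scores
Position 1: rel=1, running sum=1
Position 2: rel=3, running sum=4
Position 3: rel=6, running sum=10
CG = 10

10


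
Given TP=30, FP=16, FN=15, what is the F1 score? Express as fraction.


F1 = 2 * P * R / (P + R)
P = TP/(TP+FP) = 30/46 = 15/23
R = TP/(TP+FN) = 30/45 = 2/3
2 * P * R = 2 * 15/23 * 2/3 = 20/23
P + R = 15/23 + 2/3 = 91/69
F1 = 20/23 / 91/69 = 60/91

60/91


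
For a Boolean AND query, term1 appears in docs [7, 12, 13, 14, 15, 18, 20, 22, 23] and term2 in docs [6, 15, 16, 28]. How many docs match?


Boolean AND: find intersection of posting lists
term1 docs: [7, 12, 13, 14, 15, 18, 20, 22, 23]
term2 docs: [6, 15, 16, 28]
Intersection: [15]
|intersection| = 1

1


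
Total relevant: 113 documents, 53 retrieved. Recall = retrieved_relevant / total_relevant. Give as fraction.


Recall = retrieved_relevant / total_relevant
= 53 / 113
= 53 / (53 + 60)
= 53/113

53/113


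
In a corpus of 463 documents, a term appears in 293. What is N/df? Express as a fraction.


IDF ratio = N / df
= 463 / 293
= 463/293

463/293


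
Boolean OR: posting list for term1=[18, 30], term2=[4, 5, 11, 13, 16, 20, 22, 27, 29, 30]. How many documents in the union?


Boolean OR: find union of posting lists
term1 docs: [18, 30]
term2 docs: [4, 5, 11, 13, 16, 20, 22, 27, 29, 30]
Union: [4, 5, 11, 13, 16, 18, 20, 22, 27, 29, 30]
|union| = 11

11


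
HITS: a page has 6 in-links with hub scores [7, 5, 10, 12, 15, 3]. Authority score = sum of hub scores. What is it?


Authority = sum of hub scores of in-linkers
In-link 1: hub score = 7
In-link 2: hub score = 5
In-link 3: hub score = 10
In-link 4: hub score = 12
In-link 5: hub score = 15
In-link 6: hub score = 3
Authority = 7 + 5 + 10 + 12 + 15 + 3 = 52

52


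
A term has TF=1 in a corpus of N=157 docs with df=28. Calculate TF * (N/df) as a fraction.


TF * (N/df)
= 1 * (157/28)
= 1 * 157/28
= 157/28

157/28


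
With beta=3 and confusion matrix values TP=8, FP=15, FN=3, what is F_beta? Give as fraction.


P = TP/(TP+FP) = 8/23 = 8/23
R = TP/(TP+FN) = 8/11 = 8/11
beta^2 = 3^2 = 9
(1 + beta^2) = 10
Numerator = (1+beta^2)*P*R = 640/253
Denominator = beta^2*P + R = 72/23 + 8/11 = 976/253
F_beta = 40/61

40/61


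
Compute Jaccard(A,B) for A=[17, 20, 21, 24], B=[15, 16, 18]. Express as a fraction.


A intersect B = []
|A intersect B| = 0
A union B = [15, 16, 17, 18, 20, 21, 24]
|A union B| = 7
Jaccard = 0/7 = 0

0


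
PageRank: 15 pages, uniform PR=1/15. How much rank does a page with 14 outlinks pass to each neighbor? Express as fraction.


Initial PR = 1/15 = 1/15
Outlinks = 14
Contribution per link = PR / outlinks
= 1/15 / 14
= 1/210

1/210


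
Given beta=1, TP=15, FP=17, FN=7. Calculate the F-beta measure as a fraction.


P = TP/(TP+FP) = 15/32 = 15/32
R = TP/(TP+FN) = 15/22 = 15/22
beta^2 = 1^2 = 1
(1 + beta^2) = 2
Numerator = (1+beta^2)*P*R = 225/352
Denominator = beta^2*P + R = 15/32 + 15/22 = 405/352
F_beta = 5/9

5/9


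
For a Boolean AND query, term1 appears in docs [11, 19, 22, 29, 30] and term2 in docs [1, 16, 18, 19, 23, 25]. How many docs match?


Boolean AND: find intersection of posting lists
term1 docs: [11, 19, 22, 29, 30]
term2 docs: [1, 16, 18, 19, 23, 25]
Intersection: [19]
|intersection| = 1

1


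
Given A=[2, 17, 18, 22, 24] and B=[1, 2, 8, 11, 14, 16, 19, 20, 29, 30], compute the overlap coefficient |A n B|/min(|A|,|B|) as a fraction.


A intersect B = [2]
|A intersect B| = 1
min(|A|, |B|) = min(5, 10) = 5
Overlap = 1 / 5 = 1/5

1/5


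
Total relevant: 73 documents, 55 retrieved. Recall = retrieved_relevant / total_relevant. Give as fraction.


Recall = retrieved_relevant / total_relevant
= 55 / 73
= 55 / (55 + 18)
= 55/73

55/73


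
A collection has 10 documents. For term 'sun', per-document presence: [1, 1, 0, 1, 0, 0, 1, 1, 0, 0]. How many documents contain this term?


Checking each document for 'sun':
Doc 1: present
Doc 2: present
Doc 3: absent
Doc 4: present
Doc 5: absent
Doc 6: absent
Doc 7: present
Doc 8: present
Doc 9: absent
Doc 10: absent
df = sum of presences = 1 + 1 + 0 + 1 + 0 + 0 + 1 + 1 + 0 + 0 = 5

5


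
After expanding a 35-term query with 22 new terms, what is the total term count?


Original terms: 35
Expansion terms: 22
Total = 35 + 22 = 57

57


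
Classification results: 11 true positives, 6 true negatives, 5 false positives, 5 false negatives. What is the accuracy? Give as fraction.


Accuracy = (TP + TN) / (TP + TN + FP + FN)
TP + TN = 11 + 6 = 17
Total = 11 + 6 + 5 + 5 = 27
Accuracy = 17 / 27 = 17/27

17/27


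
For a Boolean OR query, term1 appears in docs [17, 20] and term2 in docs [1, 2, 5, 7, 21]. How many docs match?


Boolean OR: find union of posting lists
term1 docs: [17, 20]
term2 docs: [1, 2, 5, 7, 21]
Union: [1, 2, 5, 7, 17, 20, 21]
|union| = 7

7


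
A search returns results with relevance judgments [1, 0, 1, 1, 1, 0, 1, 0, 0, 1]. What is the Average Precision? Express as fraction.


Computing P@k for each relevant position:
Position 1: relevant, P@1 = 1/1 = 1
Position 2: not relevant
Position 3: relevant, P@3 = 2/3 = 2/3
Position 4: relevant, P@4 = 3/4 = 3/4
Position 5: relevant, P@5 = 4/5 = 4/5
Position 6: not relevant
Position 7: relevant, P@7 = 5/7 = 5/7
Position 8: not relevant
Position 9: not relevant
Position 10: relevant, P@10 = 6/10 = 3/5
Sum of P@k = 1 + 2/3 + 3/4 + 4/5 + 5/7 + 3/5 = 1903/420
AP = 1903/420 / 6 = 1903/2520

1903/2520


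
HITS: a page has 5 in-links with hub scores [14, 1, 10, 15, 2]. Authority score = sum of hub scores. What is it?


Authority = sum of hub scores of in-linkers
In-link 1: hub score = 14
In-link 2: hub score = 1
In-link 3: hub score = 10
In-link 4: hub score = 15
In-link 5: hub score = 2
Authority = 14 + 1 + 10 + 15 + 2 = 42

42


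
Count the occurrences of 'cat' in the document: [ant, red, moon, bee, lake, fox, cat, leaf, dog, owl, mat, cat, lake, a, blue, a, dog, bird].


Document has 18 words
Scanning for 'cat':
Found at positions: [6, 11]
Count = 2

2


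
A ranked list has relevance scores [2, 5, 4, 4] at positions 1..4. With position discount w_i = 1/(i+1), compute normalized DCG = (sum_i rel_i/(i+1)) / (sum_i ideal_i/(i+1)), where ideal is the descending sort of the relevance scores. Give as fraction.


Position discount weights w_i = 1/(i+1) for i=1..4:
Weights = [1/2, 1/3, 1/4, 1/5]
Actual relevance: [2, 5, 4, 4]
DCG = 2/2 + 5/3 + 4/4 + 4/5 = 67/15
Ideal relevance (sorted desc): [5, 4, 4, 2]
Ideal DCG = 5/2 + 4/3 + 4/4 + 2/5 = 157/30
nDCG = DCG / ideal_DCG = 67/15 / 157/30 = 134/157

134/157


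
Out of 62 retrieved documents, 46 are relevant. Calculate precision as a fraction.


Precision = relevant_retrieved / total_retrieved
= 46 / 62
= 46 / (46 + 16)
= 23/31

23/31


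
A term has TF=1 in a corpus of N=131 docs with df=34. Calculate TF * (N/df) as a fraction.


TF * (N/df)
= 1 * (131/34)
= 1 * 131/34
= 131/34

131/34


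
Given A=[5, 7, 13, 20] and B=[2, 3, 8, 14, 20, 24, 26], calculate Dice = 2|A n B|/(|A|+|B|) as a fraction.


A intersect B = [20]
|A intersect B| = 1
|A| = 4, |B| = 7
Dice = 2*1 / (4+7)
= 2 / 11 = 2/11

2/11


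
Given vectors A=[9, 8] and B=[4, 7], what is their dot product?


Dot product = sum of element-wise products
A[0]*B[0] = 9*4 = 36
A[1]*B[1] = 8*7 = 56
Sum = 36 + 56 = 92

92


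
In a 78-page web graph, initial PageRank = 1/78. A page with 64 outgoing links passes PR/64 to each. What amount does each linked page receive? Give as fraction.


Initial PR = 1/78 = 1/78
Outlinks = 64
Contribution per link = PR / outlinks
= 1/78 / 64
= 1/4992

1/4992


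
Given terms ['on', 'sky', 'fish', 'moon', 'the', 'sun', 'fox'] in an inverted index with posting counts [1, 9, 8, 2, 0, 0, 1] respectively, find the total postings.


Summing posting list sizes:
'on': 1 postings
'sky': 9 postings
'fish': 8 postings
'moon': 2 postings
'the': 0 postings
'sun': 0 postings
'fox': 1 postings
Total = 1 + 9 + 8 + 2 + 0 + 0 + 1 = 21

21


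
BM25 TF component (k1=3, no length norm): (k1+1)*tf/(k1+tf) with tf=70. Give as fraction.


BM25 TF component = (k1+1)*tf / (k1+tf)
k1 = 3, tf = 70
Numerator = (3+1)*70 = 280
Denominator = 3 + 70 = 73
= 280/73 = 280/73

280/73


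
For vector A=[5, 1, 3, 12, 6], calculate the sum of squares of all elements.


|A|^2 = sum of squared components
A[0]^2 = 5^2 = 25
A[1]^2 = 1^2 = 1
A[2]^2 = 3^2 = 9
A[3]^2 = 12^2 = 144
A[4]^2 = 6^2 = 36
Sum = 25 + 1 + 9 + 144 + 36 = 215

215


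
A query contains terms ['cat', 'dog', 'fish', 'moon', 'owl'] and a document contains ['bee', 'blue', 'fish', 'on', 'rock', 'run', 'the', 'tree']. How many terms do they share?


Query terms: ['cat', 'dog', 'fish', 'moon', 'owl']
Document terms: ['bee', 'blue', 'fish', 'on', 'rock', 'run', 'the', 'tree']
Common terms: ['fish']
Overlap count = 1

1


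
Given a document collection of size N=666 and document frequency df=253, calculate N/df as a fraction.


IDF ratio = N / df
= 666 / 253
= 666/253

666/253


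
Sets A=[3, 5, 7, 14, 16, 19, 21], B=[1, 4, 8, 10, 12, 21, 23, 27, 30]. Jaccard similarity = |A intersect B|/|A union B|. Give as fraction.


A intersect B = [21]
|A intersect B| = 1
A union B = [1, 3, 4, 5, 7, 8, 10, 12, 14, 16, 19, 21, 23, 27, 30]
|A union B| = 15
Jaccard = 1/15 = 1/15

1/15


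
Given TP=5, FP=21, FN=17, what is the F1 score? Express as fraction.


F1 = 2 * P * R / (P + R)
P = TP/(TP+FP) = 5/26 = 5/26
R = TP/(TP+FN) = 5/22 = 5/22
2 * P * R = 2 * 5/26 * 5/22 = 25/286
P + R = 5/26 + 5/22 = 60/143
F1 = 25/286 / 60/143 = 5/24

5/24


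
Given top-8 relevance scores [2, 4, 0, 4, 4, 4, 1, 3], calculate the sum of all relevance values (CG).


Cumulative Gain = sum of relevance scores
Position 1: rel=2, running sum=2
Position 2: rel=4, running sum=6
Position 3: rel=0, running sum=6
Position 4: rel=4, running sum=10
Position 5: rel=4, running sum=14
Position 6: rel=4, running sum=18
Position 7: rel=1, running sum=19
Position 8: rel=3, running sum=22
CG = 22

22


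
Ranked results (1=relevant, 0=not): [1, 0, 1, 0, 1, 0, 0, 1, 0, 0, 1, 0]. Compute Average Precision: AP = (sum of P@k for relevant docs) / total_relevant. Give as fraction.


Computing P@k for each relevant position:
Position 1: relevant, P@1 = 1/1 = 1
Position 2: not relevant
Position 3: relevant, P@3 = 2/3 = 2/3
Position 4: not relevant
Position 5: relevant, P@5 = 3/5 = 3/5
Position 6: not relevant
Position 7: not relevant
Position 8: relevant, P@8 = 4/8 = 1/2
Position 9: not relevant
Position 10: not relevant
Position 11: relevant, P@11 = 5/11 = 5/11
Position 12: not relevant
Sum of P@k = 1 + 2/3 + 3/5 + 1/2 + 5/11 = 1063/330
AP = 1063/330 / 5 = 1063/1650

1063/1650


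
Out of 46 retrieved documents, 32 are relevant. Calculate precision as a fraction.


Precision = relevant_retrieved / total_retrieved
= 32 / 46
= 32 / (32 + 14)
= 16/23

16/23


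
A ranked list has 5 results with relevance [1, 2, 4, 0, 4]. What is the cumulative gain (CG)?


Cumulative Gain = sum of relevance scores
Position 1: rel=1, running sum=1
Position 2: rel=2, running sum=3
Position 3: rel=4, running sum=7
Position 4: rel=0, running sum=7
Position 5: rel=4, running sum=11
CG = 11

11


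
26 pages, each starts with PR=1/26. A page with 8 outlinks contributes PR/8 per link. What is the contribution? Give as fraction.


Initial PR = 1/26 = 1/26
Outlinks = 8
Contribution per link = PR / outlinks
= 1/26 / 8
= 1/208

1/208


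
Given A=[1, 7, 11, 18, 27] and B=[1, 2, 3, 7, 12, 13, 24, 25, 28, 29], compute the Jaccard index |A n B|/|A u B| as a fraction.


A intersect B = [1, 7]
|A intersect B| = 2
A union B = [1, 2, 3, 7, 11, 12, 13, 18, 24, 25, 27, 28, 29]
|A union B| = 13
Jaccard = 2/13 = 2/13

2/13


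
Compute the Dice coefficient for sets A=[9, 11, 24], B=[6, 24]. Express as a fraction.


A intersect B = [24]
|A intersect B| = 1
|A| = 3, |B| = 2
Dice = 2*1 / (3+2)
= 2 / 5 = 2/5

2/5


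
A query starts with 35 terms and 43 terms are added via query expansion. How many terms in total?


Original terms: 35
Expansion terms: 43
Total = 35 + 43 = 78

78


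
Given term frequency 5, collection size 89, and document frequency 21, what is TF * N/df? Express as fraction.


TF * (N/df)
= 5 * (89/21)
= 5 * 89/21
= 445/21

445/21


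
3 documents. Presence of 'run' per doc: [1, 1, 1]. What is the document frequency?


Checking each document for 'run':
Doc 1: present
Doc 2: present
Doc 3: present
df = sum of presences = 1 + 1 + 1 = 3

3


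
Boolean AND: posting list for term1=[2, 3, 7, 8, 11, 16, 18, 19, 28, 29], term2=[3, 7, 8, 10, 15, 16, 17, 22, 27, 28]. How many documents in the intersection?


Boolean AND: find intersection of posting lists
term1 docs: [2, 3, 7, 8, 11, 16, 18, 19, 28, 29]
term2 docs: [3, 7, 8, 10, 15, 16, 17, 22, 27, 28]
Intersection: [3, 7, 8, 16, 28]
|intersection| = 5

5


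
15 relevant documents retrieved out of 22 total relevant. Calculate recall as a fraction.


Recall = retrieved_relevant / total_relevant
= 15 / 22
= 15 / (15 + 7)
= 15/22

15/22


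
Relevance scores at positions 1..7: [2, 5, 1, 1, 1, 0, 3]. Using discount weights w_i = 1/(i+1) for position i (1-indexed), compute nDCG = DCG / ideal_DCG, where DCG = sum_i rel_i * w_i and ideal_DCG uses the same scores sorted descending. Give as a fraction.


Position discount weights w_i = 1/(i+1) for i=1..7:
Weights = [1/2, 1/3, 1/4, 1/5, 1/6, 1/7, 1/8]
Actual relevance: [2, 5, 1, 1, 1, 0, 3]
DCG = 2/2 + 5/3 + 1/4 + 1/5 + 1/6 + 0/7 + 3/8 = 439/120
Ideal relevance (sorted desc): [5, 3, 2, 1, 1, 1, 0]
Ideal DCG = 5/2 + 3/3 + 2/4 + 1/5 + 1/6 + 1/7 + 0/8 = 947/210
nDCG = DCG / ideal_DCG = 439/120 / 947/210 = 3073/3788

3073/3788


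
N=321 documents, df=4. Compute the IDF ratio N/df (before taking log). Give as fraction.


IDF ratio = N / df
= 321 / 4
= 321/4

321/4


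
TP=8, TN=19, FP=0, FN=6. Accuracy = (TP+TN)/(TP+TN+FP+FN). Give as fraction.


Accuracy = (TP + TN) / (TP + TN + FP + FN)
TP + TN = 8 + 19 = 27
Total = 8 + 19 + 0 + 6 = 33
Accuracy = 27 / 33 = 9/11

9/11


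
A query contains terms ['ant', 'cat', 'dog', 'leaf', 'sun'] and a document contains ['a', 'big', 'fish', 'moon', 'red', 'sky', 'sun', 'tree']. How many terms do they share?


Query terms: ['ant', 'cat', 'dog', 'leaf', 'sun']
Document terms: ['a', 'big', 'fish', 'moon', 'red', 'sky', 'sun', 'tree']
Common terms: ['sun']
Overlap count = 1

1


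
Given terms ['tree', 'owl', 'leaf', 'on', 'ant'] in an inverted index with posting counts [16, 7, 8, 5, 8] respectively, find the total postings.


Summing posting list sizes:
'tree': 16 postings
'owl': 7 postings
'leaf': 8 postings
'on': 5 postings
'ant': 8 postings
Total = 16 + 7 + 8 + 5 + 8 = 44

44


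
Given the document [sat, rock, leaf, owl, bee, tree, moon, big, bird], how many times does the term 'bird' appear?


Document has 9 words
Scanning for 'bird':
Found at positions: [8]
Count = 1

1


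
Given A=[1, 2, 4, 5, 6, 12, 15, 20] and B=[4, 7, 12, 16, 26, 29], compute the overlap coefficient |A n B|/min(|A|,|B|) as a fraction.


A intersect B = [4, 12]
|A intersect B| = 2
min(|A|, |B|) = min(8, 6) = 6
Overlap = 2 / 6 = 1/3

1/3


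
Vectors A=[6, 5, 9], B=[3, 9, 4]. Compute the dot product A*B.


Dot product = sum of element-wise products
A[0]*B[0] = 6*3 = 18
A[1]*B[1] = 5*9 = 45
A[2]*B[2] = 9*4 = 36
Sum = 18 + 45 + 36 = 99

99


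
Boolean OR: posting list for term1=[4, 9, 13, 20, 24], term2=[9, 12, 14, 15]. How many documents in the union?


Boolean OR: find union of posting lists
term1 docs: [4, 9, 13, 20, 24]
term2 docs: [9, 12, 14, 15]
Union: [4, 9, 12, 13, 14, 15, 20, 24]
|union| = 8

8


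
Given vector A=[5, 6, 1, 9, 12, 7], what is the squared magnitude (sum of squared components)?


|A|^2 = sum of squared components
A[0]^2 = 5^2 = 25
A[1]^2 = 6^2 = 36
A[2]^2 = 1^2 = 1
A[3]^2 = 9^2 = 81
A[4]^2 = 12^2 = 144
A[5]^2 = 7^2 = 49
Sum = 25 + 36 + 1 + 81 + 144 + 49 = 336

336


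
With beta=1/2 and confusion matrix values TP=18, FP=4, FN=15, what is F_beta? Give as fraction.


P = TP/(TP+FP) = 18/22 = 9/11
R = TP/(TP+FN) = 18/33 = 6/11
beta^2 = 1/2^2 = 1/4
(1 + beta^2) = 5/4
Numerator = (1+beta^2)*P*R = 135/242
Denominator = beta^2*P + R = 9/44 + 6/11 = 3/4
F_beta = 90/121

90/121


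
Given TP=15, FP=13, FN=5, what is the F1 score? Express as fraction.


F1 = 2 * P * R / (P + R)
P = TP/(TP+FP) = 15/28 = 15/28
R = TP/(TP+FN) = 15/20 = 3/4
2 * P * R = 2 * 15/28 * 3/4 = 45/56
P + R = 15/28 + 3/4 = 9/7
F1 = 45/56 / 9/7 = 5/8

5/8


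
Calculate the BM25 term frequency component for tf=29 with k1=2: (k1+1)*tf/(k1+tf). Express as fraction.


BM25 TF component = (k1+1)*tf / (k1+tf)
k1 = 2, tf = 29
Numerator = (2+1)*29 = 87
Denominator = 2 + 29 = 31
= 87/31 = 87/31

87/31


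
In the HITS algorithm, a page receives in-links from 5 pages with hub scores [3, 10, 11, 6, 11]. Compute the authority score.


Authority = sum of hub scores of in-linkers
In-link 1: hub score = 3
In-link 2: hub score = 10
In-link 3: hub score = 11
In-link 4: hub score = 6
In-link 5: hub score = 11
Authority = 3 + 10 + 11 + 6 + 11 = 41

41


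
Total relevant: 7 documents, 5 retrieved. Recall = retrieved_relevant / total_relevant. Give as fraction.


Recall = retrieved_relevant / total_relevant
= 5 / 7
= 5 / (5 + 2)
= 5/7

5/7


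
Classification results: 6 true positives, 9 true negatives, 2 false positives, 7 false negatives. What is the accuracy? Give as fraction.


Accuracy = (TP + TN) / (TP + TN + FP + FN)
TP + TN = 6 + 9 = 15
Total = 6 + 9 + 2 + 7 = 24
Accuracy = 15 / 24 = 5/8

5/8


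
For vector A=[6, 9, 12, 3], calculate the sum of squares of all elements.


|A|^2 = sum of squared components
A[0]^2 = 6^2 = 36
A[1]^2 = 9^2 = 81
A[2]^2 = 12^2 = 144
A[3]^2 = 3^2 = 9
Sum = 36 + 81 + 144 + 9 = 270

270


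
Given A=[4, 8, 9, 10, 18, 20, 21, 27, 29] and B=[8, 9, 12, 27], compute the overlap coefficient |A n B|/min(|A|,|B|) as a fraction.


A intersect B = [8, 9, 27]
|A intersect B| = 3
min(|A|, |B|) = min(9, 4) = 4
Overlap = 3 / 4 = 3/4

3/4


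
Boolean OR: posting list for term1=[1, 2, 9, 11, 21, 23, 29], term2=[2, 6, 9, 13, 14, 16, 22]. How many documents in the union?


Boolean OR: find union of posting lists
term1 docs: [1, 2, 9, 11, 21, 23, 29]
term2 docs: [2, 6, 9, 13, 14, 16, 22]
Union: [1, 2, 6, 9, 11, 13, 14, 16, 21, 22, 23, 29]
|union| = 12

12


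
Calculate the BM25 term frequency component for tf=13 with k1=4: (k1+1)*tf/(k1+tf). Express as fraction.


BM25 TF component = (k1+1)*tf / (k1+tf)
k1 = 4, tf = 13
Numerator = (4+1)*13 = 65
Denominator = 4 + 13 = 17
= 65/17 = 65/17

65/17


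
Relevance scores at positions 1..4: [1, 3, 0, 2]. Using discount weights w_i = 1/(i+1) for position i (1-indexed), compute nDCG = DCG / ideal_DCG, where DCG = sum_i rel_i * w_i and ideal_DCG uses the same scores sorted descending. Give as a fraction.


Position discount weights w_i = 1/(i+1) for i=1..4:
Weights = [1/2, 1/3, 1/4, 1/5]
Actual relevance: [1, 3, 0, 2]
DCG = 1/2 + 3/3 + 0/4 + 2/5 = 19/10
Ideal relevance (sorted desc): [3, 2, 1, 0]
Ideal DCG = 3/2 + 2/3 + 1/4 + 0/5 = 29/12
nDCG = DCG / ideal_DCG = 19/10 / 29/12 = 114/145

114/145


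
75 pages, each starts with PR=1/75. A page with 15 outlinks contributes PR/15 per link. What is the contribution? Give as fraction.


Initial PR = 1/75 = 1/75
Outlinks = 15
Contribution per link = PR / outlinks
= 1/75 / 15
= 1/1125

1/1125


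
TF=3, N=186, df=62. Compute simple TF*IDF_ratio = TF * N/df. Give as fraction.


TF * (N/df)
= 3 * (186/62)
= 3 * 3
= 9

9


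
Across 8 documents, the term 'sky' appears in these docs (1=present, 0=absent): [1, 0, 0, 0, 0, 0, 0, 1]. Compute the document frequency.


Checking each document for 'sky':
Doc 1: present
Doc 2: absent
Doc 3: absent
Doc 4: absent
Doc 5: absent
Doc 6: absent
Doc 7: absent
Doc 8: present
df = sum of presences = 1 + 0 + 0 + 0 + 0 + 0 + 0 + 1 = 2

2


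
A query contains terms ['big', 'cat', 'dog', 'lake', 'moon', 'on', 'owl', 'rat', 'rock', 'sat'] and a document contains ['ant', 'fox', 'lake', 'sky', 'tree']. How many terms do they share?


Query terms: ['big', 'cat', 'dog', 'lake', 'moon', 'on', 'owl', 'rat', 'rock', 'sat']
Document terms: ['ant', 'fox', 'lake', 'sky', 'tree']
Common terms: ['lake']
Overlap count = 1

1


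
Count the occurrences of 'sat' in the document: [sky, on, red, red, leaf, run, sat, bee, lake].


Document has 9 words
Scanning for 'sat':
Found at positions: [6]
Count = 1

1


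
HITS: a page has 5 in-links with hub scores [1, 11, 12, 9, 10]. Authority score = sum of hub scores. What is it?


Authority = sum of hub scores of in-linkers
In-link 1: hub score = 1
In-link 2: hub score = 11
In-link 3: hub score = 12
In-link 4: hub score = 9
In-link 5: hub score = 10
Authority = 1 + 11 + 12 + 9 + 10 = 43

43


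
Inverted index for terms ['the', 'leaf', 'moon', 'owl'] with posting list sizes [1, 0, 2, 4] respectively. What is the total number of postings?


Summing posting list sizes:
'the': 1 postings
'leaf': 0 postings
'moon': 2 postings
'owl': 4 postings
Total = 1 + 0 + 2 + 4 = 7

7


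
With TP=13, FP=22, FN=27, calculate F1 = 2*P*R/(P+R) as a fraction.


F1 = 2 * P * R / (P + R)
P = TP/(TP+FP) = 13/35 = 13/35
R = TP/(TP+FN) = 13/40 = 13/40
2 * P * R = 2 * 13/35 * 13/40 = 169/700
P + R = 13/35 + 13/40 = 39/56
F1 = 169/700 / 39/56 = 26/75

26/75


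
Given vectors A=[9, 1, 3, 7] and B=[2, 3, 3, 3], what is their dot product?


Dot product = sum of element-wise products
A[0]*B[0] = 9*2 = 18
A[1]*B[1] = 1*3 = 3
A[2]*B[2] = 3*3 = 9
A[3]*B[3] = 7*3 = 21
Sum = 18 + 3 + 9 + 21 = 51

51


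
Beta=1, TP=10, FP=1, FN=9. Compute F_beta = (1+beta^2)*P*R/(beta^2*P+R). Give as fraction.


P = TP/(TP+FP) = 10/11 = 10/11
R = TP/(TP+FN) = 10/19 = 10/19
beta^2 = 1^2 = 1
(1 + beta^2) = 2
Numerator = (1+beta^2)*P*R = 200/209
Denominator = beta^2*P + R = 10/11 + 10/19 = 300/209
F_beta = 2/3

2/3


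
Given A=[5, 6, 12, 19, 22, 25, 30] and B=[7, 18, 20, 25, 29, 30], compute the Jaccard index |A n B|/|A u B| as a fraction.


A intersect B = [25, 30]
|A intersect B| = 2
A union B = [5, 6, 7, 12, 18, 19, 20, 22, 25, 29, 30]
|A union B| = 11
Jaccard = 2/11 = 2/11

2/11


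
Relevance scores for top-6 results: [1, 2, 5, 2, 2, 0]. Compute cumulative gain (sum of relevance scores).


Cumulative Gain = sum of relevance scores
Position 1: rel=1, running sum=1
Position 2: rel=2, running sum=3
Position 3: rel=5, running sum=8
Position 4: rel=2, running sum=10
Position 5: rel=2, running sum=12
Position 6: rel=0, running sum=12
CG = 12

12


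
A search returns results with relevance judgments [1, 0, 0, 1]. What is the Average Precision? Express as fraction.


Computing P@k for each relevant position:
Position 1: relevant, P@1 = 1/1 = 1
Position 2: not relevant
Position 3: not relevant
Position 4: relevant, P@4 = 2/4 = 1/2
Sum of P@k = 1 + 1/2 = 3/2
AP = 3/2 / 2 = 3/4

3/4


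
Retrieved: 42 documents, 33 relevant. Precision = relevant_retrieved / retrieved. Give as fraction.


Precision = relevant_retrieved / total_retrieved
= 33 / 42
= 33 / (33 + 9)
= 11/14

11/14


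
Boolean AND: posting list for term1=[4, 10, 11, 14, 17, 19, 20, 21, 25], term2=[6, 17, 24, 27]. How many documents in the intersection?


Boolean AND: find intersection of posting lists
term1 docs: [4, 10, 11, 14, 17, 19, 20, 21, 25]
term2 docs: [6, 17, 24, 27]
Intersection: [17]
|intersection| = 1

1


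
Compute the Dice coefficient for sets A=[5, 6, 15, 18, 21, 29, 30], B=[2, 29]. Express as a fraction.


A intersect B = [29]
|A intersect B| = 1
|A| = 7, |B| = 2
Dice = 2*1 / (7+2)
= 2 / 9 = 2/9

2/9


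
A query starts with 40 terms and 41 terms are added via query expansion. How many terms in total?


Original terms: 40
Expansion terms: 41
Total = 40 + 41 = 81

81


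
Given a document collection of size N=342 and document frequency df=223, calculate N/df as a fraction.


IDF ratio = N / df
= 342 / 223
= 342/223

342/223


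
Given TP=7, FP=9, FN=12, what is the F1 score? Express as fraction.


F1 = 2 * P * R / (P + R)
P = TP/(TP+FP) = 7/16 = 7/16
R = TP/(TP+FN) = 7/19 = 7/19
2 * P * R = 2 * 7/16 * 7/19 = 49/152
P + R = 7/16 + 7/19 = 245/304
F1 = 49/152 / 245/304 = 2/5

2/5


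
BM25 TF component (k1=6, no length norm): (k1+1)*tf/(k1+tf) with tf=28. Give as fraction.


BM25 TF component = (k1+1)*tf / (k1+tf)
k1 = 6, tf = 28
Numerator = (6+1)*28 = 196
Denominator = 6 + 28 = 34
= 196/34 = 98/17

98/17


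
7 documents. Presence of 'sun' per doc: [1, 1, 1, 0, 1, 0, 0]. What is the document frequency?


Checking each document for 'sun':
Doc 1: present
Doc 2: present
Doc 3: present
Doc 4: absent
Doc 5: present
Doc 6: absent
Doc 7: absent
df = sum of presences = 1 + 1 + 1 + 0 + 1 + 0 + 0 = 4

4


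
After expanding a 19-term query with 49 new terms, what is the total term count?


Original terms: 19
Expansion terms: 49
Total = 19 + 49 = 68

68


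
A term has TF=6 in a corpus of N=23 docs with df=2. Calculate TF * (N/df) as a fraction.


TF * (N/df)
= 6 * (23/2)
= 6 * 23/2
= 69

69


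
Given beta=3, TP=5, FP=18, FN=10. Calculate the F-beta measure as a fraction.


P = TP/(TP+FP) = 5/23 = 5/23
R = TP/(TP+FN) = 5/15 = 1/3
beta^2 = 3^2 = 9
(1 + beta^2) = 10
Numerator = (1+beta^2)*P*R = 50/69
Denominator = beta^2*P + R = 45/23 + 1/3 = 158/69
F_beta = 25/79

25/79


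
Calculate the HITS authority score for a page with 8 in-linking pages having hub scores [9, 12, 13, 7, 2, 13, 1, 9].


Authority = sum of hub scores of in-linkers
In-link 1: hub score = 9
In-link 2: hub score = 12
In-link 3: hub score = 13
In-link 4: hub score = 7
In-link 5: hub score = 2
In-link 6: hub score = 13
In-link 7: hub score = 1
In-link 8: hub score = 9
Authority = 9 + 12 + 13 + 7 + 2 + 13 + 1 + 9 = 66

66


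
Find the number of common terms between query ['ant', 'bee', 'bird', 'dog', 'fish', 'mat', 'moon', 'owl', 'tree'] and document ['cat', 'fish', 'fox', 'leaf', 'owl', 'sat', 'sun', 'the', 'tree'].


Query terms: ['ant', 'bee', 'bird', 'dog', 'fish', 'mat', 'moon', 'owl', 'tree']
Document terms: ['cat', 'fish', 'fox', 'leaf', 'owl', 'sat', 'sun', 'the', 'tree']
Common terms: ['fish', 'owl', 'tree']
Overlap count = 3

3


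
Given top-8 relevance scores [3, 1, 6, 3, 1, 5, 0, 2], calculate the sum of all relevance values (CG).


Cumulative Gain = sum of relevance scores
Position 1: rel=3, running sum=3
Position 2: rel=1, running sum=4
Position 3: rel=6, running sum=10
Position 4: rel=3, running sum=13
Position 5: rel=1, running sum=14
Position 6: rel=5, running sum=19
Position 7: rel=0, running sum=19
Position 8: rel=2, running sum=21
CG = 21

21


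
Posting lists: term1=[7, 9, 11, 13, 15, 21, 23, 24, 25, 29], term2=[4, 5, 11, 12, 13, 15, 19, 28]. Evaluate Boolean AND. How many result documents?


Boolean AND: find intersection of posting lists
term1 docs: [7, 9, 11, 13, 15, 21, 23, 24, 25, 29]
term2 docs: [4, 5, 11, 12, 13, 15, 19, 28]
Intersection: [11, 13, 15]
|intersection| = 3

3


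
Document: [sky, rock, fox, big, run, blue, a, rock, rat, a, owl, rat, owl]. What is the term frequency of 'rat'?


Document has 13 words
Scanning for 'rat':
Found at positions: [8, 11]
Count = 2

2


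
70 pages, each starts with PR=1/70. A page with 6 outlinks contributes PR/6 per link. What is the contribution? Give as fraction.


Initial PR = 1/70 = 1/70
Outlinks = 6
Contribution per link = PR / outlinks
= 1/70 / 6
= 1/420

1/420


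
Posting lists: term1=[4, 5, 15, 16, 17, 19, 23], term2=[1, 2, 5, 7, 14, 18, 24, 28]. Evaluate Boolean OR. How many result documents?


Boolean OR: find union of posting lists
term1 docs: [4, 5, 15, 16, 17, 19, 23]
term2 docs: [1, 2, 5, 7, 14, 18, 24, 28]
Union: [1, 2, 4, 5, 7, 14, 15, 16, 17, 18, 19, 23, 24, 28]
|union| = 14

14


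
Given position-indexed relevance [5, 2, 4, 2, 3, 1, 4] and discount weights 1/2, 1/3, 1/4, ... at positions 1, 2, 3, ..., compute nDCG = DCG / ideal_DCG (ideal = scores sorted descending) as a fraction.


Position discount weights w_i = 1/(i+1) for i=1..7:
Weights = [1/2, 1/3, 1/4, 1/5, 1/6, 1/7, 1/8]
Actual relevance: [5, 2, 4, 2, 3, 1, 4]
DCG = 5/2 + 2/3 + 4/4 + 2/5 + 3/6 + 1/7 + 4/8 = 1199/210
Ideal relevance (sorted desc): [5, 4, 4, 3, 2, 2, 1]
Ideal DCG = 5/2 + 4/3 + 4/4 + 3/5 + 2/6 + 2/7 + 1/8 = 5189/840
nDCG = DCG / ideal_DCG = 1199/210 / 5189/840 = 4796/5189

4796/5189


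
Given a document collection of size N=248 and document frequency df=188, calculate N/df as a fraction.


IDF ratio = N / df
= 248 / 188
= 62/47

62/47


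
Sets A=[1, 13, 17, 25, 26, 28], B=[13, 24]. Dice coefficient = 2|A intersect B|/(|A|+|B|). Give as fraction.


A intersect B = [13]
|A intersect B| = 1
|A| = 6, |B| = 2
Dice = 2*1 / (6+2)
= 2 / 8 = 1/4

1/4


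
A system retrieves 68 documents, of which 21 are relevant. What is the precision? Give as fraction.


Precision = relevant_retrieved / total_retrieved
= 21 / 68
= 21 / (21 + 47)
= 21/68

21/68


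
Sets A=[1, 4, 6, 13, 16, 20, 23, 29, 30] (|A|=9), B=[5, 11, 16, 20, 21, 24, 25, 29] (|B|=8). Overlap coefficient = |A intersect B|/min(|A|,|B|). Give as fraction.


A intersect B = [16, 20, 29]
|A intersect B| = 3
min(|A|, |B|) = min(9, 8) = 8
Overlap = 3 / 8 = 3/8

3/8


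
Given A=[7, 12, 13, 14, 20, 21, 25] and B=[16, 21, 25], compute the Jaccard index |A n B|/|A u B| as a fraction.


A intersect B = [21, 25]
|A intersect B| = 2
A union B = [7, 12, 13, 14, 16, 20, 21, 25]
|A union B| = 8
Jaccard = 2/8 = 1/4

1/4


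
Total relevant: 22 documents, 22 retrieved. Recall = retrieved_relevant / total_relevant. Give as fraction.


Recall = retrieved_relevant / total_relevant
= 22 / 22
= 22 / (22 + 0)
= 1

1


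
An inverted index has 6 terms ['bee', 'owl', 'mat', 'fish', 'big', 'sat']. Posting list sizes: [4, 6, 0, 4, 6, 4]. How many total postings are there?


Summing posting list sizes:
'bee': 4 postings
'owl': 6 postings
'mat': 0 postings
'fish': 4 postings
'big': 6 postings
'sat': 4 postings
Total = 4 + 6 + 0 + 4 + 6 + 4 = 24

24


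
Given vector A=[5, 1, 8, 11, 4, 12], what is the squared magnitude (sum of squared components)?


|A|^2 = sum of squared components
A[0]^2 = 5^2 = 25
A[1]^2 = 1^2 = 1
A[2]^2 = 8^2 = 64
A[3]^2 = 11^2 = 121
A[4]^2 = 4^2 = 16
A[5]^2 = 12^2 = 144
Sum = 25 + 1 + 64 + 121 + 16 + 144 = 371

371
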